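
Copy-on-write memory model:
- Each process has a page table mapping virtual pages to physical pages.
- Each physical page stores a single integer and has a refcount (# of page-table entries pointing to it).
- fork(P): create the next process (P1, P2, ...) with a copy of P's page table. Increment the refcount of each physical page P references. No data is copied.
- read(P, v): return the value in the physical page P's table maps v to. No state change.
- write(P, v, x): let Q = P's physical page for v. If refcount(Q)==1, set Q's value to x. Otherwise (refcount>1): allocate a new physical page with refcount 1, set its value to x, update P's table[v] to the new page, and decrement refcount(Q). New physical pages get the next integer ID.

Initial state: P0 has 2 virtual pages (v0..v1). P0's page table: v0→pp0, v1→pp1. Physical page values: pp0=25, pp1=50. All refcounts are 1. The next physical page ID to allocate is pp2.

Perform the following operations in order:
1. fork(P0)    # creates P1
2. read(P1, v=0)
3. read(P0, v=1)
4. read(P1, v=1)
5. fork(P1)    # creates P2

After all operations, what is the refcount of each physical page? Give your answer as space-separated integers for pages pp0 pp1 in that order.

Answer: 3 3

Derivation:
Op 1: fork(P0) -> P1. 2 ppages; refcounts: pp0:2 pp1:2
Op 2: read(P1, v0) -> 25. No state change.
Op 3: read(P0, v1) -> 50. No state change.
Op 4: read(P1, v1) -> 50. No state change.
Op 5: fork(P1) -> P2. 2 ppages; refcounts: pp0:3 pp1:3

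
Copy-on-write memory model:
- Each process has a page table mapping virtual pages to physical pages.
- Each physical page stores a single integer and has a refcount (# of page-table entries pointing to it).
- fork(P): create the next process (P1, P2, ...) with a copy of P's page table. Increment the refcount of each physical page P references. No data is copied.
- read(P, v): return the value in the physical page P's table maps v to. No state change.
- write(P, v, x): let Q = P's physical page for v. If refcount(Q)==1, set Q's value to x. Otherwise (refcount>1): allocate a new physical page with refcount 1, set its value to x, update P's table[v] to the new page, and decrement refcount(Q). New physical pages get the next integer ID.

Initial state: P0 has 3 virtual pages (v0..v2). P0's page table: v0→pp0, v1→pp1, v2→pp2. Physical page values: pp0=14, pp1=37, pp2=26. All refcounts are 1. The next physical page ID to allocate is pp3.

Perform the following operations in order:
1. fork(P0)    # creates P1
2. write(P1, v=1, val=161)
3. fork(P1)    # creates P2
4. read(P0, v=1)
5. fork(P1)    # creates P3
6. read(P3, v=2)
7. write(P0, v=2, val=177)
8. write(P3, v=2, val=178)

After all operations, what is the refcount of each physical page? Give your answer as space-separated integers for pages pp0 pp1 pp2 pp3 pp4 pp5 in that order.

Op 1: fork(P0) -> P1. 3 ppages; refcounts: pp0:2 pp1:2 pp2:2
Op 2: write(P1, v1, 161). refcount(pp1)=2>1 -> COPY to pp3. 4 ppages; refcounts: pp0:2 pp1:1 pp2:2 pp3:1
Op 3: fork(P1) -> P2. 4 ppages; refcounts: pp0:3 pp1:1 pp2:3 pp3:2
Op 4: read(P0, v1) -> 37. No state change.
Op 5: fork(P1) -> P3. 4 ppages; refcounts: pp0:4 pp1:1 pp2:4 pp3:3
Op 6: read(P3, v2) -> 26. No state change.
Op 7: write(P0, v2, 177). refcount(pp2)=4>1 -> COPY to pp4. 5 ppages; refcounts: pp0:4 pp1:1 pp2:3 pp3:3 pp4:1
Op 8: write(P3, v2, 178). refcount(pp2)=3>1 -> COPY to pp5. 6 ppages; refcounts: pp0:4 pp1:1 pp2:2 pp3:3 pp4:1 pp5:1

Answer: 4 1 2 3 1 1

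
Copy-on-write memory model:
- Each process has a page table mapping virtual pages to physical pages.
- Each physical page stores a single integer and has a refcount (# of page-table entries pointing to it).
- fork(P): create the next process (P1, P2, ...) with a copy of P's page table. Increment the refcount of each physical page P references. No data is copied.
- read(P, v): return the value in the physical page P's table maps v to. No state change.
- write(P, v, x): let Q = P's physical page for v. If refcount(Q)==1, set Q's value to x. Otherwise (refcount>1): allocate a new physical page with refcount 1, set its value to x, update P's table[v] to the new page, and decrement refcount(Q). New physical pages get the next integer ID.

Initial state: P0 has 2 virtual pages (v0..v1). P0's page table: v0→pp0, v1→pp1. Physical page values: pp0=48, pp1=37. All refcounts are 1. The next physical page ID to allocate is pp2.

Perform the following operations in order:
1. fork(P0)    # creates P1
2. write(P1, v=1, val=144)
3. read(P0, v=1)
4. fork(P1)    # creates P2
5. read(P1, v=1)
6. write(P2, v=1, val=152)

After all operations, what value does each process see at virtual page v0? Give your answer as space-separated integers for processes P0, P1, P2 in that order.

Op 1: fork(P0) -> P1. 2 ppages; refcounts: pp0:2 pp1:2
Op 2: write(P1, v1, 144). refcount(pp1)=2>1 -> COPY to pp2. 3 ppages; refcounts: pp0:2 pp1:1 pp2:1
Op 3: read(P0, v1) -> 37. No state change.
Op 4: fork(P1) -> P2. 3 ppages; refcounts: pp0:3 pp1:1 pp2:2
Op 5: read(P1, v1) -> 144. No state change.
Op 6: write(P2, v1, 152). refcount(pp2)=2>1 -> COPY to pp3. 4 ppages; refcounts: pp0:3 pp1:1 pp2:1 pp3:1
P0: v0 -> pp0 = 48
P1: v0 -> pp0 = 48
P2: v0 -> pp0 = 48

Answer: 48 48 48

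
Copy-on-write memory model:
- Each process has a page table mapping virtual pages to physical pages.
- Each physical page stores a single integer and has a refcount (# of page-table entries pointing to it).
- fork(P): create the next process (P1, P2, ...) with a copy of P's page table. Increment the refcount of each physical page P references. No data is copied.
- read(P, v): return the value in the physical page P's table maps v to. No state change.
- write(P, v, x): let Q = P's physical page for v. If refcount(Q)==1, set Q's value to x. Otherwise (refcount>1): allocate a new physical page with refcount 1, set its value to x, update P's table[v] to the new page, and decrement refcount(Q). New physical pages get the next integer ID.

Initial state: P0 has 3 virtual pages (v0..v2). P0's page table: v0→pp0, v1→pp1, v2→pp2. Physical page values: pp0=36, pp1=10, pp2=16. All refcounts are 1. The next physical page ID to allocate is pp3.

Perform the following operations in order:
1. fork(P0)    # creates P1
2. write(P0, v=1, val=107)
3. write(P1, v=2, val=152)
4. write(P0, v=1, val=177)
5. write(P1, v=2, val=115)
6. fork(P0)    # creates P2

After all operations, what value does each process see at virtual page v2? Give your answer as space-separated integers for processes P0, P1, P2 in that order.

Op 1: fork(P0) -> P1. 3 ppages; refcounts: pp0:2 pp1:2 pp2:2
Op 2: write(P0, v1, 107). refcount(pp1)=2>1 -> COPY to pp3. 4 ppages; refcounts: pp0:2 pp1:1 pp2:2 pp3:1
Op 3: write(P1, v2, 152). refcount(pp2)=2>1 -> COPY to pp4. 5 ppages; refcounts: pp0:2 pp1:1 pp2:1 pp3:1 pp4:1
Op 4: write(P0, v1, 177). refcount(pp3)=1 -> write in place. 5 ppages; refcounts: pp0:2 pp1:1 pp2:1 pp3:1 pp4:1
Op 5: write(P1, v2, 115). refcount(pp4)=1 -> write in place. 5 ppages; refcounts: pp0:2 pp1:1 pp2:1 pp3:1 pp4:1
Op 6: fork(P0) -> P2. 5 ppages; refcounts: pp0:3 pp1:1 pp2:2 pp3:2 pp4:1
P0: v2 -> pp2 = 16
P1: v2 -> pp4 = 115
P2: v2 -> pp2 = 16

Answer: 16 115 16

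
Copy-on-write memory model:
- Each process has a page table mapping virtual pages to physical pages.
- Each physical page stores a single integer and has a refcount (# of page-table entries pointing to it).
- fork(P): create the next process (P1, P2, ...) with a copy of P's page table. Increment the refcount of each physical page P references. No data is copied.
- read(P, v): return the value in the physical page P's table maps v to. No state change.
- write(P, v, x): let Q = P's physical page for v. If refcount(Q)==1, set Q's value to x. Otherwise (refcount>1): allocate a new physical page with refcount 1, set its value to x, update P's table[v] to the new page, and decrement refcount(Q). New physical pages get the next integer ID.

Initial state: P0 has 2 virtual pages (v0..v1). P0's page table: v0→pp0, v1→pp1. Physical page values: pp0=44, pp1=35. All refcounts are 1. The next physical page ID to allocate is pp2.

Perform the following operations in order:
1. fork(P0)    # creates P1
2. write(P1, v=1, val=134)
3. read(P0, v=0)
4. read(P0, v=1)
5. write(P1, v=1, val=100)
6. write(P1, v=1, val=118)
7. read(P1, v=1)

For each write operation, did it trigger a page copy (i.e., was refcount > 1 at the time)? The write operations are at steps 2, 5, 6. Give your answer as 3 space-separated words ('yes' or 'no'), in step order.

Op 1: fork(P0) -> P1. 2 ppages; refcounts: pp0:2 pp1:2
Op 2: write(P1, v1, 134). refcount(pp1)=2>1 -> COPY to pp2. 3 ppages; refcounts: pp0:2 pp1:1 pp2:1
Op 3: read(P0, v0) -> 44. No state change.
Op 4: read(P0, v1) -> 35. No state change.
Op 5: write(P1, v1, 100). refcount(pp2)=1 -> write in place. 3 ppages; refcounts: pp0:2 pp1:1 pp2:1
Op 6: write(P1, v1, 118). refcount(pp2)=1 -> write in place. 3 ppages; refcounts: pp0:2 pp1:1 pp2:1
Op 7: read(P1, v1) -> 118. No state change.

yes no no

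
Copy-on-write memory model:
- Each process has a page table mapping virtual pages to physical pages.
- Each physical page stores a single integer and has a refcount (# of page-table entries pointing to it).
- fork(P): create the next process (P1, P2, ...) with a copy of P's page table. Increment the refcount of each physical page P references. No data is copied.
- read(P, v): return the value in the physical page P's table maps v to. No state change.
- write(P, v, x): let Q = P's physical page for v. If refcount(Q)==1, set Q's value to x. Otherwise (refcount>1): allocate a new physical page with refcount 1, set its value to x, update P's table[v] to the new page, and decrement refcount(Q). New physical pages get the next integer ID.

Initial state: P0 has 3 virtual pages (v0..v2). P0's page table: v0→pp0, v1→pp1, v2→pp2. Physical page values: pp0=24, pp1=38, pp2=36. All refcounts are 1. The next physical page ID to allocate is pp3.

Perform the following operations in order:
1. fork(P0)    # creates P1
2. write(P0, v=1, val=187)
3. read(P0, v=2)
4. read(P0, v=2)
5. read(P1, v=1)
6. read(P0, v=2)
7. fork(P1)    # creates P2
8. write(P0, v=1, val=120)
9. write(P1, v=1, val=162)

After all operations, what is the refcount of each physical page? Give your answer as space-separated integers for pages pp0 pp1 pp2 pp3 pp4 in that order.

Op 1: fork(P0) -> P1. 3 ppages; refcounts: pp0:2 pp1:2 pp2:2
Op 2: write(P0, v1, 187). refcount(pp1)=2>1 -> COPY to pp3. 4 ppages; refcounts: pp0:2 pp1:1 pp2:2 pp3:1
Op 3: read(P0, v2) -> 36. No state change.
Op 4: read(P0, v2) -> 36. No state change.
Op 5: read(P1, v1) -> 38. No state change.
Op 6: read(P0, v2) -> 36. No state change.
Op 7: fork(P1) -> P2. 4 ppages; refcounts: pp0:3 pp1:2 pp2:3 pp3:1
Op 8: write(P0, v1, 120). refcount(pp3)=1 -> write in place. 4 ppages; refcounts: pp0:3 pp1:2 pp2:3 pp3:1
Op 9: write(P1, v1, 162). refcount(pp1)=2>1 -> COPY to pp4. 5 ppages; refcounts: pp0:3 pp1:1 pp2:3 pp3:1 pp4:1

Answer: 3 1 3 1 1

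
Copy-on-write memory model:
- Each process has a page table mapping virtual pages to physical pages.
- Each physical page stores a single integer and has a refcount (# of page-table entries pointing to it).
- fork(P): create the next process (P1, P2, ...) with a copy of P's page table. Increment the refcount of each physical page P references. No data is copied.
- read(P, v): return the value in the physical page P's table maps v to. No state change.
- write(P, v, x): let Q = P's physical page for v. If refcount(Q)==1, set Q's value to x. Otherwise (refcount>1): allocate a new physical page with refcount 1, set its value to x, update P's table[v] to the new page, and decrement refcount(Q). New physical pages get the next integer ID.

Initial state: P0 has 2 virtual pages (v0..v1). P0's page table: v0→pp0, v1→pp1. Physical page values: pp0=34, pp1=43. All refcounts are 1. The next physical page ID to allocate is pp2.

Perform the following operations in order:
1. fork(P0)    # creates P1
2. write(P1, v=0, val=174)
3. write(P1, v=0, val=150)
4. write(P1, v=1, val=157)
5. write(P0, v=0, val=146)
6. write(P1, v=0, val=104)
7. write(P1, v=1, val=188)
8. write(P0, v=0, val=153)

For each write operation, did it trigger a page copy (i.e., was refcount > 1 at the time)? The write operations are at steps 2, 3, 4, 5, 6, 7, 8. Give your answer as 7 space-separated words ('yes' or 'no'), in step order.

Op 1: fork(P0) -> P1. 2 ppages; refcounts: pp0:2 pp1:2
Op 2: write(P1, v0, 174). refcount(pp0)=2>1 -> COPY to pp2. 3 ppages; refcounts: pp0:1 pp1:2 pp2:1
Op 3: write(P1, v0, 150). refcount(pp2)=1 -> write in place. 3 ppages; refcounts: pp0:1 pp1:2 pp2:1
Op 4: write(P1, v1, 157). refcount(pp1)=2>1 -> COPY to pp3. 4 ppages; refcounts: pp0:1 pp1:1 pp2:1 pp3:1
Op 5: write(P0, v0, 146). refcount(pp0)=1 -> write in place. 4 ppages; refcounts: pp0:1 pp1:1 pp2:1 pp3:1
Op 6: write(P1, v0, 104). refcount(pp2)=1 -> write in place. 4 ppages; refcounts: pp0:1 pp1:1 pp2:1 pp3:1
Op 7: write(P1, v1, 188). refcount(pp3)=1 -> write in place. 4 ppages; refcounts: pp0:1 pp1:1 pp2:1 pp3:1
Op 8: write(P0, v0, 153). refcount(pp0)=1 -> write in place. 4 ppages; refcounts: pp0:1 pp1:1 pp2:1 pp3:1

yes no yes no no no no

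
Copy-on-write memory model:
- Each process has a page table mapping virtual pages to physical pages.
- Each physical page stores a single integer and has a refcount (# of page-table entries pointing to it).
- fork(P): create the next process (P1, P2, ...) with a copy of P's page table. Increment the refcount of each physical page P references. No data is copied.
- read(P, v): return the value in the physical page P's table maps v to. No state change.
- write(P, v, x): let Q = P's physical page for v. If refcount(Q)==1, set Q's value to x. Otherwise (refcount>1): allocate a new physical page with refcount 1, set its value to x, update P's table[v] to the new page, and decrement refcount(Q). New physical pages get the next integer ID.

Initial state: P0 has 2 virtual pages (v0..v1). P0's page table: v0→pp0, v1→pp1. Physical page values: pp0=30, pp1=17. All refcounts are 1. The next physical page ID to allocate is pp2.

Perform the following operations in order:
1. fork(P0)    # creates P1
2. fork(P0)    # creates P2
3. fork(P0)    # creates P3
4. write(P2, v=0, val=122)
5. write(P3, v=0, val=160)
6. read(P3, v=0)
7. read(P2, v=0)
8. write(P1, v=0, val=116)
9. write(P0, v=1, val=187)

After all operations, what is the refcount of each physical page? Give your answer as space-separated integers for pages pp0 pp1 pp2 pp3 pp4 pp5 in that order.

Op 1: fork(P0) -> P1. 2 ppages; refcounts: pp0:2 pp1:2
Op 2: fork(P0) -> P2. 2 ppages; refcounts: pp0:3 pp1:3
Op 3: fork(P0) -> P3. 2 ppages; refcounts: pp0:4 pp1:4
Op 4: write(P2, v0, 122). refcount(pp0)=4>1 -> COPY to pp2. 3 ppages; refcounts: pp0:3 pp1:4 pp2:1
Op 5: write(P3, v0, 160). refcount(pp0)=3>1 -> COPY to pp3. 4 ppages; refcounts: pp0:2 pp1:4 pp2:1 pp3:1
Op 6: read(P3, v0) -> 160. No state change.
Op 7: read(P2, v0) -> 122. No state change.
Op 8: write(P1, v0, 116). refcount(pp0)=2>1 -> COPY to pp4. 5 ppages; refcounts: pp0:1 pp1:4 pp2:1 pp3:1 pp4:1
Op 9: write(P0, v1, 187). refcount(pp1)=4>1 -> COPY to pp5. 6 ppages; refcounts: pp0:1 pp1:3 pp2:1 pp3:1 pp4:1 pp5:1

Answer: 1 3 1 1 1 1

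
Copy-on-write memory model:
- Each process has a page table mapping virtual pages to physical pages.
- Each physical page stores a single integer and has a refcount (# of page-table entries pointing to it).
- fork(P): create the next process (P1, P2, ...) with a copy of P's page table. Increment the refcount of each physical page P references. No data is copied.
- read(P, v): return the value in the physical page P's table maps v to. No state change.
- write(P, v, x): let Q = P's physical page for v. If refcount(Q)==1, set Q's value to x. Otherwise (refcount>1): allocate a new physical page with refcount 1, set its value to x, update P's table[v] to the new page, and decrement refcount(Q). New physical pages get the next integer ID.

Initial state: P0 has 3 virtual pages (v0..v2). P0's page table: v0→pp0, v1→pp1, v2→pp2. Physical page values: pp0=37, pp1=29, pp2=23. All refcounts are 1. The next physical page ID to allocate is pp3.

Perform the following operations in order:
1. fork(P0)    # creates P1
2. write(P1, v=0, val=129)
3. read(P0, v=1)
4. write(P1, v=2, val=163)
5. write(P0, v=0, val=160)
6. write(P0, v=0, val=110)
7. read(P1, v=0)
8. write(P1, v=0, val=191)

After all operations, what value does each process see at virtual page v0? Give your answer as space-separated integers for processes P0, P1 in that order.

Answer: 110 191

Derivation:
Op 1: fork(P0) -> P1. 3 ppages; refcounts: pp0:2 pp1:2 pp2:2
Op 2: write(P1, v0, 129). refcount(pp0)=2>1 -> COPY to pp3. 4 ppages; refcounts: pp0:1 pp1:2 pp2:2 pp3:1
Op 3: read(P0, v1) -> 29. No state change.
Op 4: write(P1, v2, 163). refcount(pp2)=2>1 -> COPY to pp4. 5 ppages; refcounts: pp0:1 pp1:2 pp2:1 pp3:1 pp4:1
Op 5: write(P0, v0, 160). refcount(pp0)=1 -> write in place. 5 ppages; refcounts: pp0:1 pp1:2 pp2:1 pp3:1 pp4:1
Op 6: write(P0, v0, 110). refcount(pp0)=1 -> write in place. 5 ppages; refcounts: pp0:1 pp1:2 pp2:1 pp3:1 pp4:1
Op 7: read(P1, v0) -> 129. No state change.
Op 8: write(P1, v0, 191). refcount(pp3)=1 -> write in place. 5 ppages; refcounts: pp0:1 pp1:2 pp2:1 pp3:1 pp4:1
P0: v0 -> pp0 = 110
P1: v0 -> pp3 = 191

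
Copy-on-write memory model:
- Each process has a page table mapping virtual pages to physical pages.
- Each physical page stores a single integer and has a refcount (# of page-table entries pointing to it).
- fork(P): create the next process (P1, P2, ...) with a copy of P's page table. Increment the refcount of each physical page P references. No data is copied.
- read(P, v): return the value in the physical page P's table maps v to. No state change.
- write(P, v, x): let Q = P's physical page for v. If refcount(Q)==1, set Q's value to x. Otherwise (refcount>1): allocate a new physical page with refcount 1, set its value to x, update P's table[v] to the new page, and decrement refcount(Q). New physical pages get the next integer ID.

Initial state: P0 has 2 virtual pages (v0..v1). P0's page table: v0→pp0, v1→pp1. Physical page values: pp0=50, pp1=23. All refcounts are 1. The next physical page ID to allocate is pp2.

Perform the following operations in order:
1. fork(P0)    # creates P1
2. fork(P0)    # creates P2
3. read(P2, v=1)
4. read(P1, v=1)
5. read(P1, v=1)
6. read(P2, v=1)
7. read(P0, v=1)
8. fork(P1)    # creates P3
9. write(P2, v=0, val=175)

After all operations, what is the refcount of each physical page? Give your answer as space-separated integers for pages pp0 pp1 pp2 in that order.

Answer: 3 4 1

Derivation:
Op 1: fork(P0) -> P1. 2 ppages; refcounts: pp0:2 pp1:2
Op 2: fork(P0) -> P2. 2 ppages; refcounts: pp0:3 pp1:3
Op 3: read(P2, v1) -> 23. No state change.
Op 4: read(P1, v1) -> 23. No state change.
Op 5: read(P1, v1) -> 23. No state change.
Op 6: read(P2, v1) -> 23. No state change.
Op 7: read(P0, v1) -> 23. No state change.
Op 8: fork(P1) -> P3. 2 ppages; refcounts: pp0:4 pp1:4
Op 9: write(P2, v0, 175). refcount(pp0)=4>1 -> COPY to pp2. 3 ppages; refcounts: pp0:3 pp1:4 pp2:1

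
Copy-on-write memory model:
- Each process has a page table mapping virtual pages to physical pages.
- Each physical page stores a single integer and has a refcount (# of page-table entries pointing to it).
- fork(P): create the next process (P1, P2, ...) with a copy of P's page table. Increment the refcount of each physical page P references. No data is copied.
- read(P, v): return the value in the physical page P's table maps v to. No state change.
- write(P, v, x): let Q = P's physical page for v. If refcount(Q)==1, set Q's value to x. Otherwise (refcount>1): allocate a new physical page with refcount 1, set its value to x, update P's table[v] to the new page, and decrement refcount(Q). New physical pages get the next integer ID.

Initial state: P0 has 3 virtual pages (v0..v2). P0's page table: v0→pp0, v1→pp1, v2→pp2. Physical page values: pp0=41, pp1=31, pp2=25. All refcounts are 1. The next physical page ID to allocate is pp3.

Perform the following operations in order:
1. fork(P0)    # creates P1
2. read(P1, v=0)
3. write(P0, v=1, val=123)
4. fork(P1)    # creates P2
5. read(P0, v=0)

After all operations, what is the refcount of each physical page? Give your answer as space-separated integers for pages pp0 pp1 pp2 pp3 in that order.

Op 1: fork(P0) -> P1. 3 ppages; refcounts: pp0:2 pp1:2 pp2:2
Op 2: read(P1, v0) -> 41. No state change.
Op 3: write(P0, v1, 123). refcount(pp1)=2>1 -> COPY to pp3. 4 ppages; refcounts: pp0:2 pp1:1 pp2:2 pp3:1
Op 4: fork(P1) -> P2. 4 ppages; refcounts: pp0:3 pp1:2 pp2:3 pp3:1
Op 5: read(P0, v0) -> 41. No state change.

Answer: 3 2 3 1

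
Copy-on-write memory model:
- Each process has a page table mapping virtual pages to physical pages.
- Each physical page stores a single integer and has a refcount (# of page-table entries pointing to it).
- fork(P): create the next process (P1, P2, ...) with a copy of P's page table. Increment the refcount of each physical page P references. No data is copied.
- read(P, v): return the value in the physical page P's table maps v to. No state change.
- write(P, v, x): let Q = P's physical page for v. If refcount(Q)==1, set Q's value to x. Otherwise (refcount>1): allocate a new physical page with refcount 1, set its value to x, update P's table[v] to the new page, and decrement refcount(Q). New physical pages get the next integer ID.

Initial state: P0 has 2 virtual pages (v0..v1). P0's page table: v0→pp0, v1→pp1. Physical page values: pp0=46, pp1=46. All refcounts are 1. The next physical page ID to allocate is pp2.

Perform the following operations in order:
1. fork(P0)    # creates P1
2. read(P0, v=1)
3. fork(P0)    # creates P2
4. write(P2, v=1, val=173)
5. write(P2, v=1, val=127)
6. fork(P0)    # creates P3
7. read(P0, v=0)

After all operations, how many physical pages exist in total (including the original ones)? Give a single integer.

Answer: 3

Derivation:
Op 1: fork(P0) -> P1. 2 ppages; refcounts: pp0:2 pp1:2
Op 2: read(P0, v1) -> 46. No state change.
Op 3: fork(P0) -> P2. 2 ppages; refcounts: pp0:3 pp1:3
Op 4: write(P2, v1, 173). refcount(pp1)=3>1 -> COPY to pp2. 3 ppages; refcounts: pp0:3 pp1:2 pp2:1
Op 5: write(P2, v1, 127). refcount(pp2)=1 -> write in place. 3 ppages; refcounts: pp0:3 pp1:2 pp2:1
Op 6: fork(P0) -> P3. 3 ppages; refcounts: pp0:4 pp1:3 pp2:1
Op 7: read(P0, v0) -> 46. No state change.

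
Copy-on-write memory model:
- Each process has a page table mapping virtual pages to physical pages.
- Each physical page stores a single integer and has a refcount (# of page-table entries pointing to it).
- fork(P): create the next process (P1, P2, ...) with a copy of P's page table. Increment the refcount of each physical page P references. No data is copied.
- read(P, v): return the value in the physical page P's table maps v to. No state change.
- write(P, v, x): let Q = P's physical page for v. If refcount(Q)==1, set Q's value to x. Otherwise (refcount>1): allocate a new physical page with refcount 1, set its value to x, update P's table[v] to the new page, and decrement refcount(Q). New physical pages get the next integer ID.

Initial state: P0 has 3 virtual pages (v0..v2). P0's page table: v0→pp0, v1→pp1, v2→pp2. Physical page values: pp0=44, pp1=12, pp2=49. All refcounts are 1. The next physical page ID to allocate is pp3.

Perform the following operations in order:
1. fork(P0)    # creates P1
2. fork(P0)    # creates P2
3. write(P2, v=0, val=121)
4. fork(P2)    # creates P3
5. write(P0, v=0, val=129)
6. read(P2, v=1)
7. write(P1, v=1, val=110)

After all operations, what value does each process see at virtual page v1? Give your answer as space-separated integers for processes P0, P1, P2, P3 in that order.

Op 1: fork(P0) -> P1. 3 ppages; refcounts: pp0:2 pp1:2 pp2:2
Op 2: fork(P0) -> P2. 3 ppages; refcounts: pp0:3 pp1:3 pp2:3
Op 3: write(P2, v0, 121). refcount(pp0)=3>1 -> COPY to pp3. 4 ppages; refcounts: pp0:2 pp1:3 pp2:3 pp3:1
Op 4: fork(P2) -> P3. 4 ppages; refcounts: pp0:2 pp1:4 pp2:4 pp3:2
Op 5: write(P0, v0, 129). refcount(pp0)=2>1 -> COPY to pp4. 5 ppages; refcounts: pp0:1 pp1:4 pp2:4 pp3:2 pp4:1
Op 6: read(P2, v1) -> 12. No state change.
Op 7: write(P1, v1, 110). refcount(pp1)=4>1 -> COPY to pp5. 6 ppages; refcounts: pp0:1 pp1:3 pp2:4 pp3:2 pp4:1 pp5:1
P0: v1 -> pp1 = 12
P1: v1 -> pp5 = 110
P2: v1 -> pp1 = 12
P3: v1 -> pp1 = 12

Answer: 12 110 12 12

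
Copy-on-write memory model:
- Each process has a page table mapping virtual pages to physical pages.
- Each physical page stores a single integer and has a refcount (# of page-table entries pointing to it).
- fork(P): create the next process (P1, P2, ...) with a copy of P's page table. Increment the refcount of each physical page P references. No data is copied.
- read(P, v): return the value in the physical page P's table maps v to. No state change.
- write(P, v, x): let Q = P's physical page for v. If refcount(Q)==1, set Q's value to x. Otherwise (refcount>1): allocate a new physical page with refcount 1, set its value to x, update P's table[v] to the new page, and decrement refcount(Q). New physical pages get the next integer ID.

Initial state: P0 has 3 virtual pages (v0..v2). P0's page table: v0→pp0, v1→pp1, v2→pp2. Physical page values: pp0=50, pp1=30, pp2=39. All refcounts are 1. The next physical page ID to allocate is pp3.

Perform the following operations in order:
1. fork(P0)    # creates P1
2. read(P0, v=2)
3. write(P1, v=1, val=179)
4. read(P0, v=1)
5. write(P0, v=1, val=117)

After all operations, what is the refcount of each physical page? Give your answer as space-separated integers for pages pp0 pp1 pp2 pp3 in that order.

Answer: 2 1 2 1

Derivation:
Op 1: fork(P0) -> P1. 3 ppages; refcounts: pp0:2 pp1:2 pp2:2
Op 2: read(P0, v2) -> 39. No state change.
Op 3: write(P1, v1, 179). refcount(pp1)=2>1 -> COPY to pp3. 4 ppages; refcounts: pp0:2 pp1:1 pp2:2 pp3:1
Op 4: read(P0, v1) -> 30. No state change.
Op 5: write(P0, v1, 117). refcount(pp1)=1 -> write in place. 4 ppages; refcounts: pp0:2 pp1:1 pp2:2 pp3:1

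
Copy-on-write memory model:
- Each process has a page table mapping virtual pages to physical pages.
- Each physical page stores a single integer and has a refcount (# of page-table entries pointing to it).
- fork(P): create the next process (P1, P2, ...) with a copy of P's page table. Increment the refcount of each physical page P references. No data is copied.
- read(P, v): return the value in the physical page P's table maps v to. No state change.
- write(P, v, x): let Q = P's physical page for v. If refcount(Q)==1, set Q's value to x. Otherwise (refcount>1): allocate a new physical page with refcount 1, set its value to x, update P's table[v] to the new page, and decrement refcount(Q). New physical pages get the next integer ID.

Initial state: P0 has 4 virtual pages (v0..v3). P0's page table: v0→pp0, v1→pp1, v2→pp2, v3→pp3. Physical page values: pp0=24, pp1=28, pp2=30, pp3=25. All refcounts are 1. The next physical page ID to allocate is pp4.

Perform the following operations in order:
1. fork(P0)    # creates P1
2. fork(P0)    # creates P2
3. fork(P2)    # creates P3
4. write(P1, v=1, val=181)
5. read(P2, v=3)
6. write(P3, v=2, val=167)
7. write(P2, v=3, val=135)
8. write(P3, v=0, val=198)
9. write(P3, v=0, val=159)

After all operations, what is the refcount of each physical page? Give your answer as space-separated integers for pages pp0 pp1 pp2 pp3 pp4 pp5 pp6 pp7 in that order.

Op 1: fork(P0) -> P1. 4 ppages; refcounts: pp0:2 pp1:2 pp2:2 pp3:2
Op 2: fork(P0) -> P2. 4 ppages; refcounts: pp0:3 pp1:3 pp2:3 pp3:3
Op 3: fork(P2) -> P3. 4 ppages; refcounts: pp0:4 pp1:4 pp2:4 pp3:4
Op 4: write(P1, v1, 181). refcount(pp1)=4>1 -> COPY to pp4. 5 ppages; refcounts: pp0:4 pp1:3 pp2:4 pp3:4 pp4:1
Op 5: read(P2, v3) -> 25. No state change.
Op 6: write(P3, v2, 167). refcount(pp2)=4>1 -> COPY to pp5. 6 ppages; refcounts: pp0:4 pp1:3 pp2:3 pp3:4 pp4:1 pp5:1
Op 7: write(P2, v3, 135). refcount(pp3)=4>1 -> COPY to pp6. 7 ppages; refcounts: pp0:4 pp1:3 pp2:3 pp3:3 pp4:1 pp5:1 pp6:1
Op 8: write(P3, v0, 198). refcount(pp0)=4>1 -> COPY to pp7. 8 ppages; refcounts: pp0:3 pp1:3 pp2:3 pp3:3 pp4:1 pp5:1 pp6:1 pp7:1
Op 9: write(P3, v0, 159). refcount(pp7)=1 -> write in place. 8 ppages; refcounts: pp0:3 pp1:3 pp2:3 pp3:3 pp4:1 pp5:1 pp6:1 pp7:1

Answer: 3 3 3 3 1 1 1 1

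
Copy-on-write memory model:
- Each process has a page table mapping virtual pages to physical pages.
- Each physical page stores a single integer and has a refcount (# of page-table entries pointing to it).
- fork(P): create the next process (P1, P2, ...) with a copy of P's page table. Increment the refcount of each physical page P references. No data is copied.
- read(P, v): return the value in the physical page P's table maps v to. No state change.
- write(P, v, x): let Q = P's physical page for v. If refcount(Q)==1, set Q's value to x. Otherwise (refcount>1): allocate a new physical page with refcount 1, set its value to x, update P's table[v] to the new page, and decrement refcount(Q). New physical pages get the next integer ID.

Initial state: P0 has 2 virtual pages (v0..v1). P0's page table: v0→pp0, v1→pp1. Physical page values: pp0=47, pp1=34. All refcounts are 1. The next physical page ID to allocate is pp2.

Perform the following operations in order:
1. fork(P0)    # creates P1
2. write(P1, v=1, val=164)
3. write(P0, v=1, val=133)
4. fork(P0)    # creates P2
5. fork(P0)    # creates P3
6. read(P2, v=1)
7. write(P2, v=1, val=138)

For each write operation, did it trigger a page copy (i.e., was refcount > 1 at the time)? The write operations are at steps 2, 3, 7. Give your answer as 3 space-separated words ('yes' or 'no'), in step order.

Op 1: fork(P0) -> P1. 2 ppages; refcounts: pp0:2 pp1:2
Op 2: write(P1, v1, 164). refcount(pp1)=2>1 -> COPY to pp2. 3 ppages; refcounts: pp0:2 pp1:1 pp2:1
Op 3: write(P0, v1, 133). refcount(pp1)=1 -> write in place. 3 ppages; refcounts: pp0:2 pp1:1 pp2:1
Op 4: fork(P0) -> P2. 3 ppages; refcounts: pp0:3 pp1:2 pp2:1
Op 5: fork(P0) -> P3. 3 ppages; refcounts: pp0:4 pp1:3 pp2:1
Op 6: read(P2, v1) -> 133. No state change.
Op 7: write(P2, v1, 138). refcount(pp1)=3>1 -> COPY to pp3. 4 ppages; refcounts: pp0:4 pp1:2 pp2:1 pp3:1

yes no yes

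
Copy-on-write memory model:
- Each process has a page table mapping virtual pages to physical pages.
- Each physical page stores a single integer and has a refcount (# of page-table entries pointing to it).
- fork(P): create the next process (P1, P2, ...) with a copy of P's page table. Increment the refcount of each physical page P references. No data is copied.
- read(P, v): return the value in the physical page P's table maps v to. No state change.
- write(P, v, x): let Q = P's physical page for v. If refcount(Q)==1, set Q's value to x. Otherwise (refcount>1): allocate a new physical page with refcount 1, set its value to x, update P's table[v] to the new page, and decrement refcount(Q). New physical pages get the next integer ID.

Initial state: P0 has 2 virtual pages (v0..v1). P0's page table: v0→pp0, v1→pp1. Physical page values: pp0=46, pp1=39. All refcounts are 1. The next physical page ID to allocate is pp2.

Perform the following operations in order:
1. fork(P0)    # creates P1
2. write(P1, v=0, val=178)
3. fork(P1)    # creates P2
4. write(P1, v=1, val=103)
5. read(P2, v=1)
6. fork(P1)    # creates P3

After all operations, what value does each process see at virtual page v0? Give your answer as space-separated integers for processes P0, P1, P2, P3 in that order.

Op 1: fork(P0) -> P1. 2 ppages; refcounts: pp0:2 pp1:2
Op 2: write(P1, v0, 178). refcount(pp0)=2>1 -> COPY to pp2. 3 ppages; refcounts: pp0:1 pp1:2 pp2:1
Op 3: fork(P1) -> P2. 3 ppages; refcounts: pp0:1 pp1:3 pp2:2
Op 4: write(P1, v1, 103). refcount(pp1)=3>1 -> COPY to pp3. 4 ppages; refcounts: pp0:1 pp1:2 pp2:2 pp3:1
Op 5: read(P2, v1) -> 39. No state change.
Op 6: fork(P1) -> P3. 4 ppages; refcounts: pp0:1 pp1:2 pp2:3 pp3:2
P0: v0 -> pp0 = 46
P1: v0 -> pp2 = 178
P2: v0 -> pp2 = 178
P3: v0 -> pp2 = 178

Answer: 46 178 178 178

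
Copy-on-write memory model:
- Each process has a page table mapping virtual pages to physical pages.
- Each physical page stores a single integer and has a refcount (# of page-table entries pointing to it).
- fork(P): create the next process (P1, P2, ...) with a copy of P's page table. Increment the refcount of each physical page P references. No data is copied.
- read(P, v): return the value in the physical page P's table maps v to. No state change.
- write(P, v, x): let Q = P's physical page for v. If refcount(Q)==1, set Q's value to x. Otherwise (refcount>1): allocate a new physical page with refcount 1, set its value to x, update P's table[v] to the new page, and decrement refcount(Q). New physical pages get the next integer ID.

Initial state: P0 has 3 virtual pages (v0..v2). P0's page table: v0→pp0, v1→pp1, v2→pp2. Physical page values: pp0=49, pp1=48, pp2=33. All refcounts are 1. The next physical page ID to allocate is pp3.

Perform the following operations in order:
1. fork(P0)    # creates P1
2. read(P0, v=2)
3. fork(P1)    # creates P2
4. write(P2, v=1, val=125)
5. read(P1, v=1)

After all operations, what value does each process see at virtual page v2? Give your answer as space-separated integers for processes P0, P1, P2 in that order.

Answer: 33 33 33

Derivation:
Op 1: fork(P0) -> P1. 3 ppages; refcounts: pp0:2 pp1:2 pp2:2
Op 2: read(P0, v2) -> 33. No state change.
Op 3: fork(P1) -> P2. 3 ppages; refcounts: pp0:3 pp1:3 pp2:3
Op 4: write(P2, v1, 125). refcount(pp1)=3>1 -> COPY to pp3. 4 ppages; refcounts: pp0:3 pp1:2 pp2:3 pp3:1
Op 5: read(P1, v1) -> 48. No state change.
P0: v2 -> pp2 = 33
P1: v2 -> pp2 = 33
P2: v2 -> pp2 = 33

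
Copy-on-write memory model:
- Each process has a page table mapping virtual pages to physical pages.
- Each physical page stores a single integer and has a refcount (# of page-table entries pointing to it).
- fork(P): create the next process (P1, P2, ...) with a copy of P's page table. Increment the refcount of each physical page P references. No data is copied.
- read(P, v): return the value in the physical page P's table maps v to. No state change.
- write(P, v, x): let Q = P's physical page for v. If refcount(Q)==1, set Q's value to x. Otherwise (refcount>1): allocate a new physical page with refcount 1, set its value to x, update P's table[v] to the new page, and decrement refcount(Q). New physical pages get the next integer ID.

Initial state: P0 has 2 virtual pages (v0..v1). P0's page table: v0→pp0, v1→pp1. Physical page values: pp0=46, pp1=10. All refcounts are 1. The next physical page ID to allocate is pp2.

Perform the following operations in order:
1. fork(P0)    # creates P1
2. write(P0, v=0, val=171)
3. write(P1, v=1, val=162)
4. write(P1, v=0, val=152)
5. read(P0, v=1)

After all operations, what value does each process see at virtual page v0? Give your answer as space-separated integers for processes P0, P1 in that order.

Answer: 171 152

Derivation:
Op 1: fork(P0) -> P1. 2 ppages; refcounts: pp0:2 pp1:2
Op 2: write(P0, v0, 171). refcount(pp0)=2>1 -> COPY to pp2. 3 ppages; refcounts: pp0:1 pp1:2 pp2:1
Op 3: write(P1, v1, 162). refcount(pp1)=2>1 -> COPY to pp3. 4 ppages; refcounts: pp0:1 pp1:1 pp2:1 pp3:1
Op 4: write(P1, v0, 152). refcount(pp0)=1 -> write in place. 4 ppages; refcounts: pp0:1 pp1:1 pp2:1 pp3:1
Op 5: read(P0, v1) -> 10. No state change.
P0: v0 -> pp2 = 171
P1: v0 -> pp0 = 152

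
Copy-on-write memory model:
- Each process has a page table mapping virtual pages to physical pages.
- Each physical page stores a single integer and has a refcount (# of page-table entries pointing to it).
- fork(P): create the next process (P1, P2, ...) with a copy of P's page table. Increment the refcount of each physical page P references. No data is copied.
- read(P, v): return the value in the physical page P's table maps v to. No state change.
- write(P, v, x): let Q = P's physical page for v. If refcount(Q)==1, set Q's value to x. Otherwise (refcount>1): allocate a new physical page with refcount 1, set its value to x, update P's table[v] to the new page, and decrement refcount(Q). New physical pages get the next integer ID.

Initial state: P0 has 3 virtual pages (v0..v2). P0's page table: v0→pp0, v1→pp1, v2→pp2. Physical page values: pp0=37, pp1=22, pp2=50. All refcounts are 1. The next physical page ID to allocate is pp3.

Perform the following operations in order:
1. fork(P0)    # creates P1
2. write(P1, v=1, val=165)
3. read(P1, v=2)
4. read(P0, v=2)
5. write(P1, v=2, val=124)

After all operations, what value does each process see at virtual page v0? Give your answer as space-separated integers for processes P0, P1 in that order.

Op 1: fork(P0) -> P1. 3 ppages; refcounts: pp0:2 pp1:2 pp2:2
Op 2: write(P1, v1, 165). refcount(pp1)=2>1 -> COPY to pp3. 4 ppages; refcounts: pp0:2 pp1:1 pp2:2 pp3:1
Op 3: read(P1, v2) -> 50. No state change.
Op 4: read(P0, v2) -> 50. No state change.
Op 5: write(P1, v2, 124). refcount(pp2)=2>1 -> COPY to pp4. 5 ppages; refcounts: pp0:2 pp1:1 pp2:1 pp3:1 pp4:1
P0: v0 -> pp0 = 37
P1: v0 -> pp0 = 37

Answer: 37 37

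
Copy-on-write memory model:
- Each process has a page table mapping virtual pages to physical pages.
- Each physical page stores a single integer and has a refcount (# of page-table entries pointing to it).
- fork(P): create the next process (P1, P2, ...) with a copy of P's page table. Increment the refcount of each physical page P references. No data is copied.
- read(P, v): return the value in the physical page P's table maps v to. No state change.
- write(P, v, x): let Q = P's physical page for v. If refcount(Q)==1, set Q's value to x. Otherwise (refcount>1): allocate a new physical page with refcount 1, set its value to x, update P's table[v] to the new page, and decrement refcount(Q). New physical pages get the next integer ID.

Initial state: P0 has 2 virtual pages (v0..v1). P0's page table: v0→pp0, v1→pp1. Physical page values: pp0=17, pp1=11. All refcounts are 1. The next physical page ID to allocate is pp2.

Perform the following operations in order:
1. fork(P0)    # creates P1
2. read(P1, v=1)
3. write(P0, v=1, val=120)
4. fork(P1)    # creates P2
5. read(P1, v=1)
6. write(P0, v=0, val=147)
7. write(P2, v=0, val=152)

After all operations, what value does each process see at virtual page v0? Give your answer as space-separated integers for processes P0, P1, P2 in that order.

Answer: 147 17 152

Derivation:
Op 1: fork(P0) -> P1. 2 ppages; refcounts: pp0:2 pp1:2
Op 2: read(P1, v1) -> 11. No state change.
Op 3: write(P0, v1, 120). refcount(pp1)=2>1 -> COPY to pp2. 3 ppages; refcounts: pp0:2 pp1:1 pp2:1
Op 4: fork(P1) -> P2. 3 ppages; refcounts: pp0:3 pp1:2 pp2:1
Op 5: read(P1, v1) -> 11. No state change.
Op 6: write(P0, v0, 147). refcount(pp0)=3>1 -> COPY to pp3. 4 ppages; refcounts: pp0:2 pp1:2 pp2:1 pp3:1
Op 7: write(P2, v0, 152). refcount(pp0)=2>1 -> COPY to pp4. 5 ppages; refcounts: pp0:1 pp1:2 pp2:1 pp3:1 pp4:1
P0: v0 -> pp3 = 147
P1: v0 -> pp0 = 17
P2: v0 -> pp4 = 152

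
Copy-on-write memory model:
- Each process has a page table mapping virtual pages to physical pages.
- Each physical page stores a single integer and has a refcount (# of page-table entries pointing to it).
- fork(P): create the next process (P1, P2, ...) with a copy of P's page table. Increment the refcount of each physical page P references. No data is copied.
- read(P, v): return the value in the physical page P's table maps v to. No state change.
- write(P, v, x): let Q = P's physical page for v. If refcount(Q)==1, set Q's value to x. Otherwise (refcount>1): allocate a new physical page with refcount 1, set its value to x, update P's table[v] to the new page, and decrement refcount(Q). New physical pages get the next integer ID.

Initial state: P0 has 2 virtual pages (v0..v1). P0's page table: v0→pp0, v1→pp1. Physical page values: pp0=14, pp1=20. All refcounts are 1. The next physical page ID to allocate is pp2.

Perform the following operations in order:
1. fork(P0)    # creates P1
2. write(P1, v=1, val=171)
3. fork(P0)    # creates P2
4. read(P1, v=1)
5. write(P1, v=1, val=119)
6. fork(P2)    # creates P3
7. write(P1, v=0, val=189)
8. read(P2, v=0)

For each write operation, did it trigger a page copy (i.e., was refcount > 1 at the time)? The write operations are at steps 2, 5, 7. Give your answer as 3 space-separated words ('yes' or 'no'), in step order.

Op 1: fork(P0) -> P1. 2 ppages; refcounts: pp0:2 pp1:2
Op 2: write(P1, v1, 171). refcount(pp1)=2>1 -> COPY to pp2. 3 ppages; refcounts: pp0:2 pp1:1 pp2:1
Op 3: fork(P0) -> P2. 3 ppages; refcounts: pp0:3 pp1:2 pp2:1
Op 4: read(P1, v1) -> 171. No state change.
Op 5: write(P1, v1, 119). refcount(pp2)=1 -> write in place. 3 ppages; refcounts: pp0:3 pp1:2 pp2:1
Op 6: fork(P2) -> P3. 3 ppages; refcounts: pp0:4 pp1:3 pp2:1
Op 7: write(P1, v0, 189). refcount(pp0)=4>1 -> COPY to pp3. 4 ppages; refcounts: pp0:3 pp1:3 pp2:1 pp3:1
Op 8: read(P2, v0) -> 14. No state change.

yes no yes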